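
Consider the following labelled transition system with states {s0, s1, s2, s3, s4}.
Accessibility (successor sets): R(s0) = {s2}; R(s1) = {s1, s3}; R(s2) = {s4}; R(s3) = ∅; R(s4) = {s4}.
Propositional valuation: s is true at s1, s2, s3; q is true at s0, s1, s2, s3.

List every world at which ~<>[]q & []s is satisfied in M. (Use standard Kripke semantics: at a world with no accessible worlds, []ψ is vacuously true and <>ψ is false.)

s0, s3

Let φ = ~<>[]q & []s. Evaluate φ at each world:
  s0 (successors {s2}): φ is true.
  s1 (successors {s1, s3}): φ is false.
  s2 (successors {s4}): φ is false.
  s3 (successors ∅): φ is true.
  s4 (successors {s4}): φ is false.
For instance, at s4:
  At s4: ~<>[]q is true, []s is false, so ~<>[]q & []s is false.
    At s4: <>[]q is false, so ~<>[]q is true.
      At s4: <>[]q requires []q at some successor in {s4}.
        At s4: []q is false.
      So <>[]q is false at s4.
    At s4: []s requires s at every successor {s4}.
      s fails at s4, so []s is false at s4.
Satisfying worlds: {s0, s3}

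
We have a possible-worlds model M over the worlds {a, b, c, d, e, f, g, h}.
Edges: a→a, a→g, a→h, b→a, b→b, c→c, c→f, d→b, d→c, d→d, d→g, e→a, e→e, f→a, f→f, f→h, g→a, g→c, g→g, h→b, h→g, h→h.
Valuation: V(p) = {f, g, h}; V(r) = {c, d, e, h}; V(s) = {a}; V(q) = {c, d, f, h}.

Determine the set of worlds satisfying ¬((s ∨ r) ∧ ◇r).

Let φ = ¬((s ∨ r) ∧ ◇r). Evaluate φ at each world:
  a (successors {a, g, h}): φ is false.
  b (successors {a, b}): φ is true.
  c (successors {c, f}): φ is false.
  d (successors {b, c, d, g}): φ is false.
  e (successors {a, e}): φ is false.
  f (successors {a, f, h}): φ is true.
  g (successors {a, c, g}): φ is true.
  h (successors {b, g, h}): φ is false.
For instance, at e:
  At e: (s ∨ r) ∧ ◇r is true, so ¬((s ∨ r) ∧ ◇r) is false.
    At e: s ∨ r is true, ◇r is true, so (s ∨ r) ∧ ◇r is true.
      At e: ◇r requires r at some successor in {a, e}.
        r holds at e, so ◇r is true at e.
Satisfying worlds: {b, f, g}

b, f, g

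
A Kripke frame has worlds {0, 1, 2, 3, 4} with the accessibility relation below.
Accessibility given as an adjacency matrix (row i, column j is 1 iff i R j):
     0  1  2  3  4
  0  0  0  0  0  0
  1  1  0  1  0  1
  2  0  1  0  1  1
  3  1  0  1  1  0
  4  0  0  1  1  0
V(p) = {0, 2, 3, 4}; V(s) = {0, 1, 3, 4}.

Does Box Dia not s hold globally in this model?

No

Recall that Box ψ holds at a world iff ψ holds at every accessible world, and Dia ψ holds iff ψ holds at some accessible world.
Let φ = Box Dia not s. Evaluate φ at each world:
  0 (successors ∅): φ is true.
  1 (successors {0, 2, 4}): φ is false.
  2 (successors {1, 3, 4}): φ is true.
  3 (successors {0, 2, 3}): φ is false.
  4 (successors {2, 3}): φ is false.
Detail at 1 (counterexample):
  At 1: Box Dia not s requires Dia not s at every successor {0, 2, 4}.
    Dia not s fails at 0, so Box Dia not s is false at 1.
      At 0: no accessible worlds, so Dia not s is false.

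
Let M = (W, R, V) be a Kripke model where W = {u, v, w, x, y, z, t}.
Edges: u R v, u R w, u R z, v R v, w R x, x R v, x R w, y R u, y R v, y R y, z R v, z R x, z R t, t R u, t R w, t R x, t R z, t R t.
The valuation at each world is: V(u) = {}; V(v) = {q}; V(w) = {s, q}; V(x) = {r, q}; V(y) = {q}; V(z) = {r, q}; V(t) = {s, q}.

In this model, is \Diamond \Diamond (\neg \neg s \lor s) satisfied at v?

No

At v: \Diamond \Diamond (\neg \neg s \lor s) requires \Diamond (\neg \neg s \lor s) at some successor in {v}.
  At v: \Diamond (\neg \neg s \lor s) is false.
So \Diamond \Diamond (\neg \neg s \lor s) is false at v.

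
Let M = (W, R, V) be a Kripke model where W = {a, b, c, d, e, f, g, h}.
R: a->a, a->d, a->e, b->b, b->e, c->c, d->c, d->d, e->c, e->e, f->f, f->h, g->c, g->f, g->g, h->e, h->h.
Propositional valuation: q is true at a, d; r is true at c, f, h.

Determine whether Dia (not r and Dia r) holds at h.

Yes

Recall that Dia ψ holds at a world iff ψ holds at some accessible world.
At h: Dia (not r and Dia r) requires not r and Dia r at some successor in {e, h}.
  not r and Dia r holds at e, so Dia (not r and Dia r) is true at h.
    At e: not r is true, Dia r is true, so not r and Dia r is true.
      At e: Dia r requires r at some successor in {c, e}.
        r holds at c, so Dia r is true at e.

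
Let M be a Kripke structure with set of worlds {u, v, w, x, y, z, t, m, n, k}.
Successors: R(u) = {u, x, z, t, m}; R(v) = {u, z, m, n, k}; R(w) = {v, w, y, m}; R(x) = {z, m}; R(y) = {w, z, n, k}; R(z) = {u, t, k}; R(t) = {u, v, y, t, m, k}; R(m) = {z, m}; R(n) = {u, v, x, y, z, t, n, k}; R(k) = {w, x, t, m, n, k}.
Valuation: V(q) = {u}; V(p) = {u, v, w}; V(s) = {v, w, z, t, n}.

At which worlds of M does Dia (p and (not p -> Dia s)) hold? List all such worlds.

u, v, w, y, z, t, n, k

Let φ = Dia (p and (not p -> Dia s)). Evaluate φ at each world:
  u (successors {u, x, z, t, m}): φ is true.
  v (successors {u, z, m, n, k}): φ is true.
  w (successors {v, w, y, m}): φ is true.
  x (successors {z, m}): φ is false.
  y (successors {w, z, n, k}): φ is true.
  z (successors {u, t, k}): φ is true.
  t (successors {u, v, y, t, m, k}): φ is true.
  m (successors {z, m}): φ is false.
  n (successors {u, v, x, y, z, t, n, k}): φ is true.
  k (successors {w, x, t, m, n, k}): φ is true.
For instance, at v:
  At v: Dia (p and (not p -> Dia s)) requires p and (not p -> Dia s) at some successor in {u, z, m, n, k}.
    p and (not p -> Dia s) holds at u, so Dia (p and (not p -> Dia s)) is true at v.
      At u: p is true, not p -> Dia s is true, so p and (not p -> Dia s) is true.
Satisfying worlds: {u, v, w, y, z, t, n, k}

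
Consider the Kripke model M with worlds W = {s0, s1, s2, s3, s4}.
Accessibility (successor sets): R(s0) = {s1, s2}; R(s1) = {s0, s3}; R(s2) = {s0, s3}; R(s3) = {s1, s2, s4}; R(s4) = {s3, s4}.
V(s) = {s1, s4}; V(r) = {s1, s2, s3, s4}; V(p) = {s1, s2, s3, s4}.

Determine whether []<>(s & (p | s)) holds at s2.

Yes

At s2: []<>(s & (p | s)) requires <>(s & (p | s)) at every successor {s0, s3}.
    At s0: <>(s & (p | s)) requires s & (p | s) at some successor in {s1, s2}.
      s & (p | s) holds at s1, so <>(s & (p | s)) is true at s0.
    At s3: <>(s & (p | s)) requires s & (p | s) at some successor in {s1, s2, s4}.
      s & (p | s) holds at s1, so <>(s & (p | s)) is true at s3.
So []<>(s & (p | s)) is true at s2.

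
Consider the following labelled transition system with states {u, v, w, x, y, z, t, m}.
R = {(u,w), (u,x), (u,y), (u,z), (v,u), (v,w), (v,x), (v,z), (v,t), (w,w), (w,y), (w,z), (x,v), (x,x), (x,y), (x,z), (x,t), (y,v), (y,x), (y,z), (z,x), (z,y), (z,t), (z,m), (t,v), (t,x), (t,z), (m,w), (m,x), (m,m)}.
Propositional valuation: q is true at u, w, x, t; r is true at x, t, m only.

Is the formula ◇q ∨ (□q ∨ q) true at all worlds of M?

Let φ = ◇q ∨ (□q ∨ q). Evaluate φ at each world:
  u (successors {w, x, y, z}): φ is true.
  v (successors {u, w, x, z, t}): φ is true.
  w (successors {w, y, z}): φ is true.
  x (successors {v, x, y, z, t}): φ is true.
  y (successors {v, x, z}): φ is true.
  z (successors {x, y, t, m}): φ is true.
  t (successors {v, x, z}): φ is true.
  m (successors {w, x, m}): φ is true.
For instance, at w:
  At w: ◇q is true, □q ∨ q is true, so ◇q ∨ (□q ∨ q) is true.
    At w: ◇q requires q at some successor in {w, y, z}.
      q holds at w, so ◇q is true at w.
    At w: □q is false, q is true, so □q ∨ q is true.
      At w: □q requires q at every successor {w, y, z}.
        q fails at y, so □q is false at w.

Yes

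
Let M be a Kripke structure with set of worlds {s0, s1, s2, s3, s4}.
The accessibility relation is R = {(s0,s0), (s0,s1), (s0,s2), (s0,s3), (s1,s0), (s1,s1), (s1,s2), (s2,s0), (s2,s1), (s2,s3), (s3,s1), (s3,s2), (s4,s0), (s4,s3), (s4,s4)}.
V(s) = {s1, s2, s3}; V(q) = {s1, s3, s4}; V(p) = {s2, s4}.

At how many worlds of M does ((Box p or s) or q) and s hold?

3

Let φ = ((Box p or s) or q) and s. Evaluate φ at each world:
  s0 (successors {s0, s1, s2, s3}): φ is false.
  s1 (successors {s0, s1, s2}): φ is true.
  s2 (successors {s0, s1, s3}): φ is true.
  s3 (successors {s1, s2}): φ is true.
  s4 (successors {s0, s3, s4}): φ is false.
For instance, at s0:
  At s0: (Box p or s) or q is false, s is false, so ((Box p or s) or q) and s is false.
    At s0: Box p or s is false, q is false, so (Box p or s) or q is false.
      At s0: Box p is false, s is false, so Box p or s is false.
Satisfying worlds: {s1, s2, s3}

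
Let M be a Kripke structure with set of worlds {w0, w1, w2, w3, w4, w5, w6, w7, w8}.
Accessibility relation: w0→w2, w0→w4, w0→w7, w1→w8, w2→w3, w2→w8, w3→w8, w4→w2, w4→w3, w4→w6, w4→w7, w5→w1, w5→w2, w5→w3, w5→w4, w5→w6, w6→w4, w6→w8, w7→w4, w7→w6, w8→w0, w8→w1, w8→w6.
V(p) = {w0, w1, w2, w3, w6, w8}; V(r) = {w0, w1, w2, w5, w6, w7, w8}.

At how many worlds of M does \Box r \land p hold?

Let φ = \Box r \land p. Evaluate φ at each world:
  w0 (successors {w2, w4, w7}): φ is false.
  w1 (successors {w8}): φ is true.
  w2 (successors {w3, w8}): φ is false.
  w3 (successors {w8}): φ is true.
  w4 (successors {w2, w3, w6, w7}): φ is false.
  w5 (successors {w1, w2, w3, w4, w6}): φ is false.
  w6 (successors {w4, w8}): φ is false.
  w7 (successors {w4, w6}): φ is false.
  w8 (successors {w0, w1, w6}): φ is true.
For instance, at w0:
  At w0: \Box r is false, p is true, so \Box r \land p is false.
    At w0: \Box r requires r at every successor {w2, w4, w7}.
      r fails at w4, so \Box r is false at w0.
Satisfying worlds: {w1, w3, w8}

3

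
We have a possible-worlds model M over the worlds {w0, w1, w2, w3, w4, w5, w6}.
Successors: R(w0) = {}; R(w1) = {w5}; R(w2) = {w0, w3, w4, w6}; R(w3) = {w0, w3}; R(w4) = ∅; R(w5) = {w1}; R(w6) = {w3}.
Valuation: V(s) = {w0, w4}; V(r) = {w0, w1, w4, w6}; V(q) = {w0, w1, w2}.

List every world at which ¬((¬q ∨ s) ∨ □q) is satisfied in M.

Recall that □ψ holds at a world iff ψ holds at every accessible world, and ◇ψ holds iff ψ holds at some accessible world.
Let φ = ¬((¬q ∨ s) ∨ □q). Evaluate φ at each world:
  w0 (successors ∅): φ is false.
  w1 (successors {w5}): φ is true.
  w2 (successors {w0, w3, w4, w6}): φ is true.
  w3 (successors {w0, w3}): φ is false.
  w4 (successors ∅): φ is false.
  w5 (successors {w1}): φ is false.
  w6 (successors {w3}): φ is false.
For instance, at w1:
  At w1: (¬q ∨ s) ∨ □q is false, so ¬((¬q ∨ s) ∨ □q) is true.
    At w1: ¬q ∨ s is false, □q is false, so (¬q ∨ s) ∨ □q is false.
      At w1: □q requires q at every successor {w5}.
        q fails at w5, so □q is false at w1.
Satisfying worlds: {w1, w2}

w1, w2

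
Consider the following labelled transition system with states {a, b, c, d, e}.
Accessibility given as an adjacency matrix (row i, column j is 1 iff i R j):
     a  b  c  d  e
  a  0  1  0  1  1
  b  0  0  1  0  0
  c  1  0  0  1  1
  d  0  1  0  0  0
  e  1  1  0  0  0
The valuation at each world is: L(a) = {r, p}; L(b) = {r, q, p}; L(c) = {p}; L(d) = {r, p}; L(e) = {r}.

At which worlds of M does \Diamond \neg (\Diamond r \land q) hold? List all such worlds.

a, b, c, d, e

Let φ = \Diamond \neg (\Diamond r \land q). Evaluate φ at each world:
  a (successors {b, d, e}): φ is true.
  b (successors {c}): φ is true.
  c (successors {a, d, e}): φ is true.
  d (successors {b}): φ is true.
  e (successors {a, b}): φ is true.
For instance, at c:
  At c: \Diamond \neg (\Diamond r \land q) requires \neg (\Diamond r \land q) at some successor in {a, d, e}.
    \neg (\Diamond r \land q) holds at a, so \Diamond \neg (\Diamond r \land q) is true at c.
      At a: \Diamond r \land q is false, so \neg (\Diamond r \land q) is true.
Satisfying worlds: {a, b, c, d, e}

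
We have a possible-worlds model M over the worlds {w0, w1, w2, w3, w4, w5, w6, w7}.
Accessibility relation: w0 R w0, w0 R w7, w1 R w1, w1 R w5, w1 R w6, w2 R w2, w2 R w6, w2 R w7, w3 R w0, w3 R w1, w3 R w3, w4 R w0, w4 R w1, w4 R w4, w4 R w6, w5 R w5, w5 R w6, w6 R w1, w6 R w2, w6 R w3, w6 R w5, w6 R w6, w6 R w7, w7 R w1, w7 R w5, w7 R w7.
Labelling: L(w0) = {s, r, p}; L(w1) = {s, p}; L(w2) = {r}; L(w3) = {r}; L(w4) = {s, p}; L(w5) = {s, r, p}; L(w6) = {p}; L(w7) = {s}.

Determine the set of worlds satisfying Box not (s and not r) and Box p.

Let φ = Box not (s and not r) and Box p. Evaluate φ at each world:
  w0 (successors {w0, w7}): φ is false.
  w1 (successors {w1, w5, w6}): φ is false.
  w2 (successors {w2, w6, w7}): φ is false.
  w3 (successors {w0, w1, w3}): φ is false.
  w4 (successors {w0, w1, w4, w6}): φ is false.
  w5 (successors {w5, w6}): φ is true.
  w6 (successors {w1, w2, w3, w5, w6, w7}): φ is false.
  w7 (successors {w1, w5, w7}): φ is false.
For instance, at w5:
  At w5: Box not (s and not r) is true, Box p is true, so Box not (s and not r) and Box p is true.
    At w5: Box not (s and not r) requires not (s and not r) at every successor {w5, w6}.
      At w5: not (s and not r) is true.
      At w6: not (s and not r) is true.
    So Box not (s and not r) is true at w5.
    At w5: Box p requires p at every successor {w5, w6}.
      At w5: p is true.
      At w6: p is true.
    So Box p is true at w5.
Satisfying worlds: {w5}

w5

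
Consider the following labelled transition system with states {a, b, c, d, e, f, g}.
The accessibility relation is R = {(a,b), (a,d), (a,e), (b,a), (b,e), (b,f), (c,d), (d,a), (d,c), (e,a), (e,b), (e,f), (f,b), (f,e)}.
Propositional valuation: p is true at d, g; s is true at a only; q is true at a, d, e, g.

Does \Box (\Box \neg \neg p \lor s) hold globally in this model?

Let φ = \Box (\Box \neg \neg p \lor s). Evaluate φ at each world:
  a (successors {b, d, e}): φ is false.
  b (successors {a, e, f}): φ is false.
  c (successors {d}): φ is false.
  d (successors {a, c}): φ is true.
  e (successors {a, b, f}): φ is false.
  f (successors {b, e}): φ is false.
  g (successors ∅): φ is true.
Detail at a (counterexample):
  At a: \Box (\Box \neg \neg p \lor s) requires \Box \neg \neg p \lor s at every successor {b, d, e}.
    \Box \neg \neg p \lor s fails at b, so \Box (\Box \neg \neg p \lor s) is false at a.
      At b: \Box \neg \neg p is false, s is false, so \Box \neg \neg p \lor s is false.

No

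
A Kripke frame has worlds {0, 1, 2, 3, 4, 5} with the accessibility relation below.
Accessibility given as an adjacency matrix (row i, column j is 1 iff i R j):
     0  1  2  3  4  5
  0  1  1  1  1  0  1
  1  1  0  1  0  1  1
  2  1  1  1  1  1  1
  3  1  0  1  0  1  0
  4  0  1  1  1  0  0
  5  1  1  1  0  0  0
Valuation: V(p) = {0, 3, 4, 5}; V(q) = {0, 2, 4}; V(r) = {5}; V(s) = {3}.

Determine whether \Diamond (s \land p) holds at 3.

No

Recall that \Diamond ψ holds at a world iff ψ holds at some accessible world.
At 3: \Diamond (s \land p) requires s \land p at some successor in {0, 2, 4}.
  At 0: s \land p is false.
  At 2: s \land p is false.
  At 4: s \land p is false.
So \Diamond (s \land p) is false at 3.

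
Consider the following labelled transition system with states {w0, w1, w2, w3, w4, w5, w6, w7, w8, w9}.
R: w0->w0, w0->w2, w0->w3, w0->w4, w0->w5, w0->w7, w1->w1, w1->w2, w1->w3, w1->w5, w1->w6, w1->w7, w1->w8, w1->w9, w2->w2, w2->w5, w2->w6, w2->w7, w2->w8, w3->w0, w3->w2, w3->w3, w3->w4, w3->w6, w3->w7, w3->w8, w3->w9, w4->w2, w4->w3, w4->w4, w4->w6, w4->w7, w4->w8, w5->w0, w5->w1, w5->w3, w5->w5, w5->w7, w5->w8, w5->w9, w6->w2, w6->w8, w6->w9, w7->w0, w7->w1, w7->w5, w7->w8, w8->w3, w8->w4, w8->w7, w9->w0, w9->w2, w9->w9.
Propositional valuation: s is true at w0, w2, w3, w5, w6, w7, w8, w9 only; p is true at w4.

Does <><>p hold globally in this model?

Let φ = <><>p. Evaluate φ at each world:
  w0 (successors {w0, w2, w3, w4, w5, w7}): φ is true.
  w1 (successors {w1, w2, w3, w5, w6, w7, w8, w9}): φ is true.
  w2 (successors {w2, w5, w6, w7, w8}): φ is true.
  w3 (successors {w0, w2, w3, w4, w6, w7, w8, w9}): φ is true.
  w4 (successors {w2, w3, w4, w6, w7, w8}): φ is true.
  w5 (successors {w0, w1, w3, w5, w7, w8, w9}): φ is true.
  w6 (successors {w2, w8, w9}): φ is true.
  w7 (successors {w0, w1, w5, w8}): φ is true.
  w8 (successors {w3, w4, w7}): φ is true.
  w9 (successors {w0, w2, w9}): φ is true.
For instance, at w9:
  At w9: <><>p requires <>p at some successor in {w0, w2, w9}.
    <>p holds at w0, so <><>p is true at w9.
      At w0: <>p requires p at some successor in {w0, w2, w3, w4, w5, w7}.
        p holds at w4, so <>p is true at w0.

Yes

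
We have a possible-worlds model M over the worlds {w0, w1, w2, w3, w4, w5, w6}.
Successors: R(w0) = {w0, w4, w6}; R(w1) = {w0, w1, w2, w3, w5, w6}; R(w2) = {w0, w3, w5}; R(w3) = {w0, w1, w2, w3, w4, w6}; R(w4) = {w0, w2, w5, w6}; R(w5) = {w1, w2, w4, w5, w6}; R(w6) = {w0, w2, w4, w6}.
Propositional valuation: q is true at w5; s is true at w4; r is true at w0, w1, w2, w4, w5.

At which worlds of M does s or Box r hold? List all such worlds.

w4

Let φ = s or Box r. Evaluate φ at each world:
  w0 (successors {w0, w4, w6}): φ is false.
  w1 (successors {w0, w1, w2, w3, w5, w6}): φ is false.
  w2 (successors {w0, w3, w5}): φ is false.
  w3 (successors {w0, w1, w2, w3, w4, w6}): φ is false.
  w4 (successors {w0, w2, w5, w6}): φ is true.
  w5 (successors {w1, w2, w4, w5, w6}): φ is false.
  w6 (successors {w0, w2, w4, w6}): φ is false.
For instance, at w0:
  At w0: s is false, Box r is false, so s or Box r is false.
    At w0: Box r requires r at every successor {w0, w4, w6}.
      r fails at w6, so Box r is false at w0.
Satisfying worlds: {w4}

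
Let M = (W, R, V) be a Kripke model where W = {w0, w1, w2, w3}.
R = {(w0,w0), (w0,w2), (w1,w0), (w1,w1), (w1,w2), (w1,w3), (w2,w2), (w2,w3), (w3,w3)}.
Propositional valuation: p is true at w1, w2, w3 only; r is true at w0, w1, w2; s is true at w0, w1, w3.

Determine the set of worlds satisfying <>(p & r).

Let φ = <>(p & r). Evaluate φ at each world:
  w0 (successors {w0, w2}): φ is true.
  w1 (successors {w0, w1, w2, w3}): φ is true.
  w2 (successors {w2, w3}): φ is true.
  w3 (successors {w3}): φ is false.
For instance, at w0:
  At w0: <>(p & r) requires p & r at some successor in {w0, w2}.
    p & r holds at w2, so <>(p & r) is true at w0.
Satisfying worlds: {w0, w1, w2}

w0, w1, w2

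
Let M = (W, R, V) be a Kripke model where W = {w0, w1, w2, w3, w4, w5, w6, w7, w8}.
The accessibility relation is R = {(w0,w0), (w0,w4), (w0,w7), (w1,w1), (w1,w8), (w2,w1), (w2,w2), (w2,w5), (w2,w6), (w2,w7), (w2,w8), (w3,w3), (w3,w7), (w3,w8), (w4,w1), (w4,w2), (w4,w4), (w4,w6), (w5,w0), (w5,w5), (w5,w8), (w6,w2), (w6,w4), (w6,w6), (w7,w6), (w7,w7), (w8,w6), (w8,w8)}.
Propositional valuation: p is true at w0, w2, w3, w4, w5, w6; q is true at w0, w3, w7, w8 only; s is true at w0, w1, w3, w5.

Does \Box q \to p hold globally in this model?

Yes

Let φ = \Box q \to p. Evaluate φ at each world:
  w0 (successors {w0, w4, w7}): φ is true.
  w1 (successors {w1, w8}): φ is true.
  w2 (successors {w1, w2, w5, w6, w7, w8}): φ is true.
  w3 (successors {w3, w7, w8}): φ is true.
  w4 (successors {w1, w2, w4, w6}): φ is true.
  w5 (successors {w0, w5, w8}): φ is true.
  w6 (successors {w2, w4, w6}): φ is true.
  w7 (successors {w6, w7}): φ is true.
  w8 (successors {w6, w8}): φ is true.
For instance, at w5:
  At w5: \Box q is false, p is true, so \Box q \to p is true.
    At w5: \Box q requires q at every successor {w0, w5, w8}.
      q fails at w5, so \Box q is false at w5.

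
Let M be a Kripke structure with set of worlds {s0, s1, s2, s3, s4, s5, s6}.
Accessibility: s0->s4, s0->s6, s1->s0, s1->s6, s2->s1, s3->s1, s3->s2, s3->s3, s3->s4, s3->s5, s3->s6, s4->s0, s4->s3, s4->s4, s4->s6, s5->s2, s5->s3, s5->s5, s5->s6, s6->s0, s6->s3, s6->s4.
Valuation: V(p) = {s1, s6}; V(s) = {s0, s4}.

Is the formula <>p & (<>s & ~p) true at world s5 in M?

No

At s5: <>p is true, <>s & ~p is false, so <>p & (<>s & ~p) is false.
  At s5: <>p requires p at some successor in {s2, s3, s5, s6}.
    p holds at s6, so <>p is true at s5.
  At s5: <>s is false, ~p is true, so <>s & ~p is false.
    At s5: <>s requires s at some successor in {s2, s3, s5, s6}.
      At s2: s is false.
      At s3: s is false.
      At s5: s is false.
      At s6: s is false.
    So <>s is false at s5.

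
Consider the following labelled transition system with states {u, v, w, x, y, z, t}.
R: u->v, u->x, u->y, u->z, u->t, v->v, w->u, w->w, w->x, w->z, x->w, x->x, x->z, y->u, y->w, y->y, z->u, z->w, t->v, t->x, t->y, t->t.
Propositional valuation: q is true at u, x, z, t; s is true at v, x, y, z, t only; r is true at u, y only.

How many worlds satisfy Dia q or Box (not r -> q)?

6

Let φ = Dia q or Box (not r -> q). Evaluate φ at each world:
  u (successors {v, x, y, z, t}): φ is true.
  v (successors {v}): φ is false.
  w (successors {u, w, x, z}): φ is true.
  x (successors {w, x, z}): φ is true.
  y (successors {u, w, y}): φ is true.
  z (successors {u, w}): φ is true.
  t (successors {v, x, y, t}): φ is true.
For instance, at u:
  At u: Dia q is true, Box (not r -> q) is false, so Dia q or Box (not r -> q) is true.
    At u: Dia q requires q at some successor in {v, x, y, z, t}.
      q holds at x, so Dia q is true at u.
    At u: Box (not r -> q) requires not r -> q at every successor {v, x, y, z, t}.
      not r -> q fails at v, so Box (not r -> q) is false at u.
Satisfying worlds: {u, w, x, y, z, t}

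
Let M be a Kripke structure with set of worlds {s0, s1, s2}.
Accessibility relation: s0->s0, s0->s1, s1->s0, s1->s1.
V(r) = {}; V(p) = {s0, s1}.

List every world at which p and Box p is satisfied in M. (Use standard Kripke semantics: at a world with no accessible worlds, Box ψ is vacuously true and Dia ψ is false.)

s0, s1

Recall that Box ψ holds at a world iff ψ holds at every accessible world, and Dia ψ holds iff ψ holds at some accessible world.
Let φ = p and Box p. Evaluate φ at each world:
  s0 (successors {s0, s1}): φ is true.
  s1 (successors {s0, s1}): φ is true.
  s2 (successors ∅): φ is false.
For instance, at s0:
  At s0: p is true, Box p is true, so p and Box p is true.
    At s0: Box p requires p at every successor {s0, s1}.
      At s0: p is true.
      At s1: p is true.
    So Box p is true at s0.
Satisfying worlds: {s0, s1}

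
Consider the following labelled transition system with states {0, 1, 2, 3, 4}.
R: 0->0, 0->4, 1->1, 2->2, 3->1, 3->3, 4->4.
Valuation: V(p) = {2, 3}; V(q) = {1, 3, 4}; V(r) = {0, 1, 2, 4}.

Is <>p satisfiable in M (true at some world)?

Let φ = <>p. Evaluate φ at each world:
  0 (successors {0, 4}): φ is false.
  1 (successors {1}): φ is false.
  2 (successors {2}): φ is true.
  3 (successors {1, 3}): φ is true.
  4 (successors {4}): φ is false.
Detail at 2 (witness):
  At 2: <>p requires p at some successor in {2}.
    p holds at 2, so <>p is true at 2.

Yes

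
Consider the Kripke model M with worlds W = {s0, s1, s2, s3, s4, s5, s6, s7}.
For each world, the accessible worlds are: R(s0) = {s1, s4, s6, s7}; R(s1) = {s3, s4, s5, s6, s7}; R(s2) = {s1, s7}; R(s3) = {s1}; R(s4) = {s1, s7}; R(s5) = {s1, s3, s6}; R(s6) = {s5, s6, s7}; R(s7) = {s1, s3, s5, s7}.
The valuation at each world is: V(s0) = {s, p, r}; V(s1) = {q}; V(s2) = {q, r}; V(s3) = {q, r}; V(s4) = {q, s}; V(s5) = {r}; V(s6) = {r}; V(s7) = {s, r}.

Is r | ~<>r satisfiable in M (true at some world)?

Yes

Let φ = r | ~<>r. Evaluate φ at each world:
  s0 (successors {s1, s4, s6, s7}): φ is true.
  s1 (successors {s3, s4, s5, s6, s7}): φ is false.
  s2 (successors {s1, s7}): φ is true.
  s3 (successors {s1}): φ is true.
  s4 (successors {s1, s7}): φ is false.
  s5 (successors {s1, s3, s6}): φ is true.
  s6 (successors {s5, s6, s7}): φ is true.
  s7 (successors {s1, s3, s5, s7}): φ is true.
Detail at s0 (witness):
  At s0: r is true, ~<>r is false, so r | ~<>r is true.
    At s0: <>r is true, so ~<>r is false.
      At s0: <>r requires r at some successor in {s1, s4, s6, s7}.
        r holds at s6, so <>r is true at s0.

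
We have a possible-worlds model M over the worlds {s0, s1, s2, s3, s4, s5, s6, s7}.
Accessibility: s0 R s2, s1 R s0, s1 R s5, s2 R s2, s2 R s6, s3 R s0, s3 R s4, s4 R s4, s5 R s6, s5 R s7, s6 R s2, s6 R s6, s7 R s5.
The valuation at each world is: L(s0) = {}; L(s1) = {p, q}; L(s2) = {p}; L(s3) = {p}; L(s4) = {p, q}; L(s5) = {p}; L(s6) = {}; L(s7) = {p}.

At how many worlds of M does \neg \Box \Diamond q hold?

Recall that \Box ψ holds at a world iff ψ holds at every accessible world, and \Diamond ψ holds iff ψ holds at some accessible world.
Let φ = \neg \Box \Diamond q. Evaluate φ at each world:
  s0 (successors {s2}): φ is true.
  s1 (successors {s0, s5}): φ is true.
  s2 (successors {s2, s6}): φ is true.
  s3 (successors {s0, s4}): φ is true.
  s4 (successors {s4}): φ is false.
  s5 (successors {s6, s7}): φ is true.
  s6 (successors {s2, s6}): φ is true.
  s7 (successors {s5}): φ is true.
For instance, at s6:
  At s6: \Box \Diamond q is false, so \neg \Box \Diamond q is true.
    At s6: \Box \Diamond q requires \Diamond q at every successor {s2, s6}.
      \Diamond q fails at s2, so \Box \Diamond q is false at s6.
Satisfying worlds: {s0, s1, s2, s3, s5, s6, s7}

7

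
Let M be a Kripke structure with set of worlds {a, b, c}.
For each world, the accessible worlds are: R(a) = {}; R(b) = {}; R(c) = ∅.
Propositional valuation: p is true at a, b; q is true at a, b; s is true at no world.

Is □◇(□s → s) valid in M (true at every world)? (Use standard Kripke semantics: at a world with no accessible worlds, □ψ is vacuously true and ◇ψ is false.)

Let φ = □◇(□s → s). Evaluate φ at each world:
  a (successors ∅): φ is true.
  b (successors ∅): φ is true.
  c (successors ∅): φ is true.
For instance, at b:
  At b: no accessible worlds, so □◇(□s → s) holds vacuously.

Yes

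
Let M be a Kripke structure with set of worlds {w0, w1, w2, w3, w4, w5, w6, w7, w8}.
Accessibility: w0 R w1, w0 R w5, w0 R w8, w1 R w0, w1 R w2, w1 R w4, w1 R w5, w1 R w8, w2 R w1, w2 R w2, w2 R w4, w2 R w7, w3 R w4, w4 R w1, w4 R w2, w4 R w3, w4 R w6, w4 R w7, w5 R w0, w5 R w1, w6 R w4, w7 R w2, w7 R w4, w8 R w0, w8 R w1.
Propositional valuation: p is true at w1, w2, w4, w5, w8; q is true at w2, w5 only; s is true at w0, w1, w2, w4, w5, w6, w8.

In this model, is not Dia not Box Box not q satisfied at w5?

No

At w5: Dia not Box Box not q is true, so not Dia not Box Box not q is false.
  At w5: Dia not Box Box not q requires not Box Box not q at some successor in {w0, w1}.
    not Box Box not q holds at w0, so Dia not Box Box not q is true at w5.
      At w0: Box Box not q is false, so not Box Box not q is true.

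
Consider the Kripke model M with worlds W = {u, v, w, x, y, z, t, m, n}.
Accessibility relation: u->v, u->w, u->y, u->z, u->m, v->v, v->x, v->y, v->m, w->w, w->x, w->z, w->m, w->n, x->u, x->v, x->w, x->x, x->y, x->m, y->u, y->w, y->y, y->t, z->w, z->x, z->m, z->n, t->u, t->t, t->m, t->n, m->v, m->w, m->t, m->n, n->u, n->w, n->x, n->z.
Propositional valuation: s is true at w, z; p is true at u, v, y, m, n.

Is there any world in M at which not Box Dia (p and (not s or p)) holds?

Let φ = not Box Dia (p and (not s or p)). Evaluate φ at each world:
  u (successors {v, w, y, z, m}): φ is false.
  v (successors {v, x, y, m}): φ is false.
  w (successors {w, x, z, m, n}): φ is false.
  x (successors {u, v, w, x, y, m}): φ is false.
  y (successors {u, w, y, t}): φ is false.
  z (successors {w, x, m, n}): φ is false.
  t (successors {u, t, m, n}): φ is false.
  m (successors {v, w, t, n}): φ is false.
  n (successors {u, w, x, z}): φ is false.
For instance, at t:
  At t: Box Dia (p and (not s or p)) is true, so not Box Dia (p and (not s or p)) is false.
    At t: Box Dia (p and (not s or p)) requires Dia (p and (not s or p)) at every successor {u, t, m, n}.
      At u: Dia (p and (not s or p)) is true.
      At t: Dia (p and (not s or p)) is true.
      At m: Dia (p and (not s or p)) is true.
      At n: Dia (p and (not s or p)) is true.
    So Box Dia (p and (not s or p)) is true at t.

No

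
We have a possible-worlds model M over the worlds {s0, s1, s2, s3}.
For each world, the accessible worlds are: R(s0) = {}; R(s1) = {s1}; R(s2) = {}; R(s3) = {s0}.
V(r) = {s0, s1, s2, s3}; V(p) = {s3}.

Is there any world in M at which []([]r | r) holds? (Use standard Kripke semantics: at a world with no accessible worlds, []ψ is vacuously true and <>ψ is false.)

Yes

Let φ = []([]r | r). Evaluate φ at each world:
  s0 (successors ∅): φ is true.
  s1 (successors {s1}): φ is true.
  s2 (successors ∅): φ is true.
  s3 (successors {s0}): φ is true.
Detail at s0 (witness):
  At s0: no accessible worlds, so []([]r | r) holds vacuously.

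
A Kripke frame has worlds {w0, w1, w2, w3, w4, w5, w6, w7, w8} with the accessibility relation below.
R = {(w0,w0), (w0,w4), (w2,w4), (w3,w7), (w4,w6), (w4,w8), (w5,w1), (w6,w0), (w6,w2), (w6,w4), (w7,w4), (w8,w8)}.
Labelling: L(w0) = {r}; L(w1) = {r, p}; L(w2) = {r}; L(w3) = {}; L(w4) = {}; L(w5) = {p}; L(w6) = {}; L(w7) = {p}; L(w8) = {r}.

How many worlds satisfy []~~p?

Let φ = []~~p. Evaluate φ at each world:
  w0 (successors {w0, w4}): φ is false.
  w1 (successors ∅): φ is true.
  w2 (successors {w4}): φ is false.
  w3 (successors {w7}): φ is true.
  w4 (successors {w6, w8}): φ is false.
  w5 (successors {w1}): φ is true.
  w6 (successors {w0, w2, w4}): φ is false.
  w7 (successors {w4}): φ is false.
  w8 (successors {w8}): φ is false.
For instance, at w5:
  At w5: []~~p requires ~~p at every successor {w1}.
    At w1: ~~p is true.
  So []~~p is true at w5.
Satisfying worlds: {w1, w3, w5}

3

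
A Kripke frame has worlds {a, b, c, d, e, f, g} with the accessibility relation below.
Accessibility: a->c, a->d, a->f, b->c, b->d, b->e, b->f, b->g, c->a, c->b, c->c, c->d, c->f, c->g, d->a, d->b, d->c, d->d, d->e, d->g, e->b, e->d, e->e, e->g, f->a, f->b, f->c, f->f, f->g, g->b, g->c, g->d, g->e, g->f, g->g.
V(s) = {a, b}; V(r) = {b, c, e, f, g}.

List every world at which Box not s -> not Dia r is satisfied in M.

c, d, e, f, g

Let φ = Box not s -> not Dia r. Evaluate φ at each world:
  a (successors {c, d, f}): φ is false.
  b (successors {c, d, e, f, g}): φ is false.
  c (successors {a, b, c, d, f, g}): φ is true.
  d (successors {a, b, c, d, e, g}): φ is true.
  e (successors {b, d, e, g}): φ is true.
  f (successors {a, b, c, f, g}): φ is true.
  g (successors {b, c, d, e, f, g}): φ is true.
For instance, at f:
  At f: Box not s is false, not Dia r is false, so Box not s -> not Dia r is true.
    At f: Box not s requires not s at every successor {a, b, c, f, g}.
      not s fails at a, so Box not s is false at f.
    At f: Dia r is true, so not Dia r is false.
      At f: Dia r requires r at some successor in {a, b, c, f, g}.
        r holds at b, so Dia r is true at f.
Satisfying worlds: {c, d, e, f, g}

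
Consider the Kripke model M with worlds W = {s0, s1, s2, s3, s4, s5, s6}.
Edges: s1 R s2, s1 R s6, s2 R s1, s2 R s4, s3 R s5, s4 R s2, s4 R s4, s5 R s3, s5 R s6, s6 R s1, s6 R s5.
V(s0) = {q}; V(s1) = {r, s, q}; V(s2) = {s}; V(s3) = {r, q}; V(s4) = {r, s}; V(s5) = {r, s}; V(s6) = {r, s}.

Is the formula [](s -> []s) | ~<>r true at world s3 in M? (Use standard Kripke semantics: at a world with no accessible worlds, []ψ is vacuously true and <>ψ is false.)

Recall that []ψ holds at a world iff ψ holds at every accessible world, and <>ψ holds iff ψ holds at some accessible world.
At s3: [](s -> []s) is false, ~<>r is false, so [](s -> []s) | ~<>r is false.
  At s3: [](s -> []s) requires s -> []s at every successor {s5}.
    s -> []s fails at s5, so [](s -> []s) is false at s3.
      At s5: s is true, []s is false, so s -> []s is false.
  At s3: <>r is true, so ~<>r is false.
    At s3: <>r requires r at some successor in {s5}.
      r holds at s5, so <>r is true at s3.

No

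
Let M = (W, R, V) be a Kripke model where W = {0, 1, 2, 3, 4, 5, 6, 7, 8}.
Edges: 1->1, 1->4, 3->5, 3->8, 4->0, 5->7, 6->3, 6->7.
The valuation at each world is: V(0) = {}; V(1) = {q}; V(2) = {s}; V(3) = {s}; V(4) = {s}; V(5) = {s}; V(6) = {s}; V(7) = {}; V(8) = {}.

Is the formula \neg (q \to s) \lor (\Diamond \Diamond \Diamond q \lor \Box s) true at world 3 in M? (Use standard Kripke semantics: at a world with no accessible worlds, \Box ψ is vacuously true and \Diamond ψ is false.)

At 3: \neg (q \to s) is false, \Diamond \Diamond \Diamond q \lor \Box s is false, so \neg (q \to s) \lor (\Diamond \Diamond \Diamond q \lor \Box s) is false.
  At 3: \Diamond \Diamond \Diamond q is false, \Box s is false, so \Diamond \Diamond \Diamond q \lor \Box s is false.
    At 3: \Diamond \Diamond \Diamond q requires \Diamond \Diamond q at some successor in {5, 8}.
      At 5: \Diamond \Diamond q is false.
      At 8: \Diamond \Diamond q is false.
    So \Diamond \Diamond \Diamond q is false at 3.
    At 3: \Box s requires s at every successor {5, 8}.
      s fails at 8, so \Box s is false at 3.

No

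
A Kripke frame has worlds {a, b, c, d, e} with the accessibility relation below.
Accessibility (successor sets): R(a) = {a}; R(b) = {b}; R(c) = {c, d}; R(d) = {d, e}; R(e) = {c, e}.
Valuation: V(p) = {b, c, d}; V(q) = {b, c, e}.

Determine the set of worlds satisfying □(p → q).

a, b, e

Recall that □ψ holds at a world iff ψ holds at every accessible world, and ◇ψ holds iff ψ holds at some accessible world.
Let φ = □(p → q). Evaluate φ at each world:
  a (successors {a}): φ is true.
  b (successors {b}): φ is true.
  c (successors {c, d}): φ is false.
  d (successors {d, e}): φ is false.
  e (successors {c, e}): φ is true.
For instance, at b:
  At b: □(p → q) requires p → q at every successor {b}.
    At b: p → q is true.
  So □(p → q) is true at b.
Satisfying worlds: {a, b, e}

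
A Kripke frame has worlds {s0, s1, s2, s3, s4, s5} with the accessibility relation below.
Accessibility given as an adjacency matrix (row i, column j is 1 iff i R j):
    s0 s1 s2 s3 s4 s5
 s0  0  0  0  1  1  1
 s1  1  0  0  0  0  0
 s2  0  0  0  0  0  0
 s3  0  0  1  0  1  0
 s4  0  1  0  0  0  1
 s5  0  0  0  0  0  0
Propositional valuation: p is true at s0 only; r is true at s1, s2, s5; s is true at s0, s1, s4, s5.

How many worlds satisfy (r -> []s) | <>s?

6

Let φ = (r -> []s) | <>s. Evaluate φ at each world:
  s0 (successors {s3, s4, s5}): φ is true.
  s1 (successors {s0}): φ is true.
  s2 (successors ∅): φ is true.
  s3 (successors {s2, s4}): φ is true.
  s4 (successors {s1, s5}): φ is true.
  s5 (successors ∅): φ is true.
For instance, at s0:
  At s0: r -> []s is true, <>s is true, so (r -> []s) | <>s is true.
    At s0: r is false, []s is false, so r -> []s is true.
      At s0: []s requires s at every successor {s3, s4, s5}.
        s fails at s3, so []s is false at s0.
    At s0: <>s requires s at some successor in {s3, s4, s5}.
      s holds at s4, so <>s is true at s0.
Satisfying worlds: {s0, s1, s2, s3, s4, s5}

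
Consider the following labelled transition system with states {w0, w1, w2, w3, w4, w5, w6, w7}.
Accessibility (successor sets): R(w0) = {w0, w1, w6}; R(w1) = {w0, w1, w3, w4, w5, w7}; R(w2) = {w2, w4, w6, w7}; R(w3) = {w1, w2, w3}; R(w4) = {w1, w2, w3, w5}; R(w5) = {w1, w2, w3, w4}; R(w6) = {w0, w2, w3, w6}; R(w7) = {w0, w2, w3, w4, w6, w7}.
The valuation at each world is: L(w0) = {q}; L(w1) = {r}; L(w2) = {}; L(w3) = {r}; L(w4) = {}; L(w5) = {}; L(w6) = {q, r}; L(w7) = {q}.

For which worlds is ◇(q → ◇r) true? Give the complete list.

Recall that ◇ψ holds at a world iff ψ holds at some accessible world.
Let φ = ◇(q → ◇r). Evaluate φ at each world:
  w0 (successors {w0, w1, w6}): φ is true.
  w1 (successors {w0, w1, w3, w4, w5, w7}): φ is true.
  w2 (successors {w2, w4, w6, w7}): φ is true.
  w3 (successors {w1, w2, w3}): φ is true.
  w4 (successors {w1, w2, w3, w5}): φ is true.
  w5 (successors {w1, w2, w3, w4}): φ is true.
  w6 (successors {w0, w2, w3, w6}): φ is true.
  w7 (successors {w0, w2, w3, w4, w6, w7}): φ is true.
For instance, at w2:
  At w2: ◇(q → ◇r) requires q → ◇r at some successor in {w2, w4, w6, w7}.
    q → ◇r holds at w2, so ◇(q → ◇r) is true at w2.
      At w2: q is false, ◇r is true, so q → ◇r is true.
Satisfying worlds: {w0, w1, w2, w3, w4, w5, w6, w7}

w0, w1, w2, w3, w4, w5, w6, w7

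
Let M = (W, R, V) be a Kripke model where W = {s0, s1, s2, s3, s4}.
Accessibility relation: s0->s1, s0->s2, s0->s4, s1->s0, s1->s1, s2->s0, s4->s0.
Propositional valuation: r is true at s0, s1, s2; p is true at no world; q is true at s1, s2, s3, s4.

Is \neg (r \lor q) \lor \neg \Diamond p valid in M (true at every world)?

Yes

Recall that \Diamond ψ holds at a world iff ψ holds at some accessible world.
Let φ = \neg (r \lor q) \lor \neg \Diamond p. Evaluate φ at each world:
  s0 (successors {s1, s2, s4}): φ is true.
  s1 (successors {s0, s1}): φ is true.
  s2 (successors {s0}): φ is true.
  s3 (successors ∅): φ is true.
  s4 (successors {s0}): φ is true.
For instance, at s4:
  At s4: \neg (r \lor q) is false, \neg \Diamond p is true, so \neg (r \lor q) \lor \neg \Diamond p is true.
    At s4: \Diamond p is false, so \neg \Diamond p is true.
      At s4: \Diamond p requires p at some successor in {s0}.
        At s0: p is false.
      So \Diamond p is false at s4.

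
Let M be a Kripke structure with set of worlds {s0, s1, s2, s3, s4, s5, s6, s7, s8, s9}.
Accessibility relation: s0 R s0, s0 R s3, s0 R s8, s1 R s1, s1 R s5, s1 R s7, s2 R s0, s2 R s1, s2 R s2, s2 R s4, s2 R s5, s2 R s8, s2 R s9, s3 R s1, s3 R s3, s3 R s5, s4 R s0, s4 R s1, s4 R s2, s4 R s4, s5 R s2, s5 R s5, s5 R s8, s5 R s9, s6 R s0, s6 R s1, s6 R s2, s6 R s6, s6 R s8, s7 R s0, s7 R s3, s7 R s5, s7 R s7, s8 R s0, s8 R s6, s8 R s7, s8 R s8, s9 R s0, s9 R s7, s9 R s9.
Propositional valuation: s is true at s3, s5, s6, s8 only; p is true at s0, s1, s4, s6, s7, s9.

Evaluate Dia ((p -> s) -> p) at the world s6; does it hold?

Recall that Dia ψ holds at a world iff ψ holds at some accessible world.
At s6: Dia ((p -> s) -> p) requires (p -> s) -> p at some successor in {s0, s1, s2, s6, s8}.
  (p -> s) -> p holds at s0, so Dia ((p -> s) -> p) is true at s6.

Yes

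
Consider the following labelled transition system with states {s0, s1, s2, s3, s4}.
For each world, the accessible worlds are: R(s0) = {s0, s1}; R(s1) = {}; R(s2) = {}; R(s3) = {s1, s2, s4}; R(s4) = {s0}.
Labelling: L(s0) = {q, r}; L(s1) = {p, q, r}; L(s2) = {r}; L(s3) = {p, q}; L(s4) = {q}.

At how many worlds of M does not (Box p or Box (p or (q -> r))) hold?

Recall that Box ψ holds at a world iff ψ holds at every accessible world, and Dia ψ holds iff ψ holds at some accessible world.
Let φ = not (Box p or Box (p or (q -> r))). Evaluate φ at each world:
  s0 (successors {s0, s1}): φ is false.
  s1 (successors ∅): φ is false.
  s2 (successors ∅): φ is false.
  s3 (successors {s1, s2, s4}): φ is true.
  s4 (successors {s0}): φ is false.
For instance, at s0:
  At s0: Box p or Box (p or (q -> r)) is true, so not (Box p or Box (p or (q -> r))) is false.
    At s0: Box p is false, Box (p or (q -> r)) is true, so Box p or Box (p or (q -> r)) is true.
      At s0: Box p requires p at every successor {s0, s1}.
        p fails at s0, so Box p is false at s0.
      At s0: Box (p or (q -> r)) requires p or (q -> r) at every successor {s0, s1}.
        At s0: p or (q -> r) is true.
        At s1: p or (q -> r) is true.
      So Box (p or (q -> r)) is true at s0.
Satisfying worlds: {s3}

1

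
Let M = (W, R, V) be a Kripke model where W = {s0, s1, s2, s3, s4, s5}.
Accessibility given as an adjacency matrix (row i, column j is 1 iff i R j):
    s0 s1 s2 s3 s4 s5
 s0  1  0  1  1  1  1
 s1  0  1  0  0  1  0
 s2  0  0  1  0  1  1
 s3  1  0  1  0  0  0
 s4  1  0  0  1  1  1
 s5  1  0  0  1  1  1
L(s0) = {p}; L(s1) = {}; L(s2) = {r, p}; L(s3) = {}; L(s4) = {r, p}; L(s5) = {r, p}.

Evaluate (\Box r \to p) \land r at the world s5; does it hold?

At s5: \Box r \to p is true, r is true, so (\Box r \to p) \land r is true.
  At s5: \Box r is false, p is true, so \Box r \to p is true.
    At s5: \Box r requires r at every successor {s0, s3, s4, s5}.
      r fails at s0, so \Box r is false at s5.

Yes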